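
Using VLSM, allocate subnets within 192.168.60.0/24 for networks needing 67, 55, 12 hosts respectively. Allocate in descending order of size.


67 hosts -> /25 (126 usable): 192.168.60.0/25
55 hosts -> /26 (62 usable): 192.168.60.128/26
12 hosts -> /28 (14 usable): 192.168.60.192/28
Allocation: 192.168.60.0/25 (67 hosts, 126 usable); 192.168.60.128/26 (55 hosts, 62 usable); 192.168.60.192/28 (12 hosts, 14 usable)


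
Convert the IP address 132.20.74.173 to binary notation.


132 = 10000100
20 = 00010100
74 = 01001010
173 = 10101101
Binary: 10000100.00010100.01001010.10101101


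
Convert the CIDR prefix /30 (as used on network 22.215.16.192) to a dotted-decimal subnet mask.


/30 means 30 network bits, 2 host bits
Binary: 11111111111111111111111111111100
Mask: 255.255.255.252


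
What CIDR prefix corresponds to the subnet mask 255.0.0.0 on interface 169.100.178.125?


Binary: 11111111.00000000.00000000.00000000
Count leading 1s
Prefix: /8


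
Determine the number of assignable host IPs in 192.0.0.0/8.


Host bits = 32 - 8 = 24
Total addresses = 2^24 = 16777216
Usable = total - 2 (network and broadcast)
Usable hosts: 16777214


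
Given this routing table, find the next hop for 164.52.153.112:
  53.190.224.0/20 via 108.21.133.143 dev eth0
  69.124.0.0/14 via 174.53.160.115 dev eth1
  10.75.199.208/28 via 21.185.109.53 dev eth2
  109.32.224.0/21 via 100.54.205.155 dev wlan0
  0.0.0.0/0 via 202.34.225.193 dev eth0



Longest prefix match for 164.52.153.112:
  /20 53.190.224.0: no
  /14 69.124.0.0: no
  /28 10.75.199.208: no
  /21 109.32.224.0: no
  /0 0.0.0.0: MATCH
Selected: next-hop 202.34.225.193 via eth0 (matched /0)


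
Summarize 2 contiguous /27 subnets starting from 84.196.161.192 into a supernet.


Original prefix: /27
Number of subnets: 2 = 2^1
New prefix = 27 - 1 = 26
Supernet: 84.196.161.192/26


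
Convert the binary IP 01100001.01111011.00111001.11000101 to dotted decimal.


01100001 = 97
01111011 = 123
00111001 = 57
11000101 = 197
IP: 97.123.57.197


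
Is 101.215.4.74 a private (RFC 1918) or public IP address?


RFC 1918 private ranges:
  10.0.0.0/8 (10.0.0.0 - 10.255.255.255)
  172.16.0.0/12 (172.16.0.0 - 172.31.255.255)
  192.168.0.0/16 (192.168.0.0 - 192.168.255.255)
Public (not in any RFC 1918 range)


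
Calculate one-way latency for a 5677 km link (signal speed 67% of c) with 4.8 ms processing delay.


Speed = 0.67 * 3e5 km/s = 201000 km/s
Propagation delay = 5677 / 201000 = 0.0282 s = 28.2438 ms
Processing delay = 4.8 ms
Total one-way latency = 33.0438 ms


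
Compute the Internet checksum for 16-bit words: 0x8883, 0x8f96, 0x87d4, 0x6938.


Sum all words (with carry folding):
+ 0x8883 = 0x8883
+ 0x8f96 = 0x181a
+ 0x87d4 = 0x9fee
+ 0x6938 = 0x0927
One's complement: ~0x0927
Checksum = 0xf6d8


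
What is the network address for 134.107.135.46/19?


IP:   10000110.01101011.10000111.00101110
Mask: 11111111.11111111.11100000.00000000
AND operation:
Net:  10000110.01101011.10000000.00000000
Network: 134.107.128.0/19


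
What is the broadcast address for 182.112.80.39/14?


Network: 182.112.0.0/14
Host bits = 18
Set all host bits to 1:
Broadcast: 182.115.255.255


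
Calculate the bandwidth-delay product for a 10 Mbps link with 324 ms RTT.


BDP = bandwidth * RTT
= 10 Mbps * 324 ms
= 10 * 1e6 * 324 / 1000 bits
= 3240000 bits
= 405000 bytes
= 395.5078 KB
BDP = 3240000 bits (405000 bytes)


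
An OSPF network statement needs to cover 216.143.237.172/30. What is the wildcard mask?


Subnet mask: 255.255.255.252
Wildcard = 255.255.255.255 - subnet mask
255 - 255 = 0
255 - 255 = 0
255 - 255 = 0
255 - 252 = 3
Wildcard: 0.0.0.3


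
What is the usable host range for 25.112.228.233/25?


Network: 25.112.228.128
Broadcast: 25.112.228.255
First usable = network + 1
Last usable = broadcast - 1
Range: 25.112.228.129 to 25.112.228.254


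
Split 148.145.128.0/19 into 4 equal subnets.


New prefix = 19 + 2 = 21
Each subnet has 2048 addresses
  148.145.128.0/21
  148.145.136.0/21
  148.145.144.0/21
  148.145.152.0/21
Subnets: 148.145.128.0/21, 148.145.136.0/21, 148.145.144.0/21, 148.145.152.0/21


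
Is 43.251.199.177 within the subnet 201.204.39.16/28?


Subnet network: 201.204.39.16
Test IP AND mask: 43.251.199.176
No, 43.251.199.177 is not in 201.204.39.16/28


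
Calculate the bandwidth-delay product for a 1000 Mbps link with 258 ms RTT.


BDP = bandwidth * RTT
= 1000 Mbps * 258 ms
= 1000 * 1e6 * 258 / 1000 bits
= 258000000 bits
= 32250000 bytes
= 31494.1406 KB
BDP = 258000000 bits (32250000 bytes)


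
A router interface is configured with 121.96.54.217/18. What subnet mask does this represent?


/18 means 18 network bits, 14 host bits
Binary: 11111111111111111100000000000000
Mask: 255.255.192.0


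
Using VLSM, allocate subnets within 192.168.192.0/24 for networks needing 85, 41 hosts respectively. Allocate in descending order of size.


85 hosts -> /25 (126 usable): 192.168.192.0/25
41 hosts -> /26 (62 usable): 192.168.192.128/26
Allocation: 192.168.192.0/25 (85 hosts, 126 usable); 192.168.192.128/26 (41 hosts, 62 usable)


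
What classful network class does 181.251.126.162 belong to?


First octet: 181
Binary: 10110101
10xxxxxx -> Class B (128-191)
Class B, default mask 255.255.0.0 (/16)


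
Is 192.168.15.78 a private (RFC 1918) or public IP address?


RFC 1918 private ranges:
  10.0.0.0/8 (10.0.0.0 - 10.255.255.255)
  172.16.0.0/12 (172.16.0.0 - 172.31.255.255)
  192.168.0.0/16 (192.168.0.0 - 192.168.255.255)
Private (in 192.168.0.0/16)


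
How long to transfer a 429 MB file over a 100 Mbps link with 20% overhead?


Effective throughput = 100 * (1 - 20/100) = 80 Mbps
File size in Mb = 429 * 8 = 3432 Mb
Time = 3432 / 80
Time = 42.9 seconds


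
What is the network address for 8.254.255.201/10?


IP:   00001000.11111110.11111111.11001001
Mask: 11111111.11000000.00000000.00000000
AND operation:
Net:  00001000.11000000.00000000.00000000
Network: 8.192.0.0/10


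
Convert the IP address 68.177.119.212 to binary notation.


68 = 01000100
177 = 10110001
119 = 01110111
212 = 11010100
Binary: 01000100.10110001.01110111.11010100


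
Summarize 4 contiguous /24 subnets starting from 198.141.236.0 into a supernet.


Original prefix: /24
Number of subnets: 4 = 2^2
New prefix = 24 - 2 = 22
Supernet: 198.141.236.0/22


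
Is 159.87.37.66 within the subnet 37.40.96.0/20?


Subnet network: 37.40.96.0
Test IP AND mask: 159.87.32.0
No, 159.87.37.66 is not in 37.40.96.0/20


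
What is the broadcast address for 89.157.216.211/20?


Network: 89.157.208.0/20
Host bits = 12
Set all host bits to 1:
Broadcast: 89.157.223.255


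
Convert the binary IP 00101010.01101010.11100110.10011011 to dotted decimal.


00101010 = 42
01101010 = 106
11100110 = 230
10011011 = 155
IP: 42.106.230.155


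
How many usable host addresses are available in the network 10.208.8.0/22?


Host bits = 32 - 22 = 10
Total addresses = 2^10 = 1024
Usable = total - 2 (network and broadcast)
Usable hosts: 1022


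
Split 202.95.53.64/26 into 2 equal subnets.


New prefix = 26 + 1 = 27
Each subnet has 32 addresses
  202.95.53.64/27
  202.95.53.96/27
Subnets: 202.95.53.64/27, 202.95.53.96/27


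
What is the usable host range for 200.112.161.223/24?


Network: 200.112.161.0
Broadcast: 200.112.161.255
First usable = network + 1
Last usable = broadcast - 1
Range: 200.112.161.1 to 200.112.161.254


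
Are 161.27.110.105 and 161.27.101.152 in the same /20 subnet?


Mask: 255.255.240.0
161.27.110.105 AND mask = 161.27.96.0
161.27.101.152 AND mask = 161.27.96.0
Yes, same subnet (161.27.96.0)


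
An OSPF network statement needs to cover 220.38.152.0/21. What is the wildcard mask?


Subnet mask: 255.255.248.0
Wildcard = 255.255.255.255 - subnet mask
255 - 255 = 0
255 - 255 = 0
255 - 248 = 7
255 - 0 = 255
Wildcard: 0.0.7.255


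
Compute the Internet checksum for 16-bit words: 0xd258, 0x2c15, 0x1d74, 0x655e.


Sum all words (with carry folding):
+ 0xd258 = 0xd258
+ 0x2c15 = 0xfe6d
+ 0x1d74 = 0x1be2
+ 0x655e = 0x8140
One's complement: ~0x8140
Checksum = 0x7ebf


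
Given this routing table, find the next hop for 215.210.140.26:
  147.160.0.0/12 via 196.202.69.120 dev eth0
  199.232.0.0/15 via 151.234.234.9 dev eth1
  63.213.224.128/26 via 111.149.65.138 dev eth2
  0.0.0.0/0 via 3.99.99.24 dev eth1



Longest prefix match for 215.210.140.26:
  /12 147.160.0.0: no
  /15 199.232.0.0: no
  /26 63.213.224.128: no
  /0 0.0.0.0: MATCH
Selected: next-hop 3.99.99.24 via eth1 (matched /0)


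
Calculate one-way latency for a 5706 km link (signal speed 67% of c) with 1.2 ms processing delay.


Speed = 0.67 * 3e5 km/s = 201000 km/s
Propagation delay = 5706 / 201000 = 0.0284 s = 28.3881 ms
Processing delay = 1.2 ms
Total one-way latency = 29.5881 ms


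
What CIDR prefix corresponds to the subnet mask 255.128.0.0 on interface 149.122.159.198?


Binary: 11111111.10000000.00000000.00000000
Count leading 1s
Prefix: /9


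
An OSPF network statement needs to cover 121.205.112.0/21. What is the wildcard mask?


Subnet mask: 255.255.248.0
Wildcard = 255.255.255.255 - subnet mask
255 - 255 = 0
255 - 255 = 0
255 - 248 = 7
255 - 0 = 255
Wildcard: 0.0.7.255


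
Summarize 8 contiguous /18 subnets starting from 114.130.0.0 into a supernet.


Original prefix: /18
Number of subnets: 8 = 2^3
New prefix = 18 - 3 = 15
Supernet: 114.130.0.0/15


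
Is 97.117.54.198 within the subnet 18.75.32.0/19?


Subnet network: 18.75.32.0
Test IP AND mask: 97.117.32.0
No, 97.117.54.198 is not in 18.75.32.0/19


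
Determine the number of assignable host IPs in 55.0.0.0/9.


Host bits = 32 - 9 = 23
Total addresses = 2^23 = 8388608
Usable = total - 2 (network and broadcast)
Usable hosts: 8388606


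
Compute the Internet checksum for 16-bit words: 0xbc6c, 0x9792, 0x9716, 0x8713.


Sum all words (with carry folding):
+ 0xbc6c = 0xbc6c
+ 0x9792 = 0x53ff
+ 0x9716 = 0xeb15
+ 0x8713 = 0x7229
One's complement: ~0x7229
Checksum = 0x8dd6


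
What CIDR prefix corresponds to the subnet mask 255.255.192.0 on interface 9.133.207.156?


Binary: 11111111.11111111.11000000.00000000
Count leading 1s
Prefix: /18


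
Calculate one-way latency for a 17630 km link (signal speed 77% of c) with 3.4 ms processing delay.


Speed = 0.77 * 3e5 km/s = 231000 km/s
Propagation delay = 17630 / 231000 = 0.0763 s = 76.3203 ms
Processing delay = 3.4 ms
Total one-way latency = 79.7203 ms


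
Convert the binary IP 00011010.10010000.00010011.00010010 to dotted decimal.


00011010 = 26
10010000 = 144
00010011 = 19
00010010 = 18
IP: 26.144.19.18


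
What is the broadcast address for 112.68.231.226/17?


Network: 112.68.128.0/17
Host bits = 15
Set all host bits to 1:
Broadcast: 112.68.255.255


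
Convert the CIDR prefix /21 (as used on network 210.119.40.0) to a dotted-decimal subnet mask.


/21 means 21 network bits, 11 host bits
Binary: 11111111111111111111100000000000
Mask: 255.255.248.0


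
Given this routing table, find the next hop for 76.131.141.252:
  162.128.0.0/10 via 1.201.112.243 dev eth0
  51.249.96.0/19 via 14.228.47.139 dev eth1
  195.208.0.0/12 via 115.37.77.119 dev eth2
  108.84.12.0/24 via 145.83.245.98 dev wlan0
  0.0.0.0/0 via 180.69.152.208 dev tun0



Longest prefix match for 76.131.141.252:
  /10 162.128.0.0: no
  /19 51.249.96.0: no
  /12 195.208.0.0: no
  /24 108.84.12.0: no
  /0 0.0.0.0: MATCH
Selected: next-hop 180.69.152.208 via tun0 (matched /0)


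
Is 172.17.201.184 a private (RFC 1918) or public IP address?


RFC 1918 private ranges:
  10.0.0.0/8 (10.0.0.0 - 10.255.255.255)
  172.16.0.0/12 (172.16.0.0 - 172.31.255.255)
  192.168.0.0/16 (192.168.0.0 - 192.168.255.255)
Private (in 172.16.0.0/12)


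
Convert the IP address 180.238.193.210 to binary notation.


180 = 10110100
238 = 11101110
193 = 11000001
210 = 11010010
Binary: 10110100.11101110.11000001.11010010


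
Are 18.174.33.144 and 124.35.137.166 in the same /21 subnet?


Mask: 255.255.248.0
18.174.33.144 AND mask = 18.174.32.0
124.35.137.166 AND mask = 124.35.136.0
No, different subnets (18.174.32.0 vs 124.35.136.0)


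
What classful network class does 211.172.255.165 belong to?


First octet: 211
Binary: 11010011
110xxxxx -> Class C (192-223)
Class C, default mask 255.255.255.0 (/24)


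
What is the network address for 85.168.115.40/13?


IP:   01010101.10101000.01110011.00101000
Mask: 11111111.11111000.00000000.00000000
AND operation:
Net:  01010101.10101000.00000000.00000000
Network: 85.168.0.0/13


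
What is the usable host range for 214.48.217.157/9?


Network: 214.0.0.0
Broadcast: 214.127.255.255
First usable = network + 1
Last usable = broadcast - 1
Range: 214.0.0.1 to 214.127.255.254


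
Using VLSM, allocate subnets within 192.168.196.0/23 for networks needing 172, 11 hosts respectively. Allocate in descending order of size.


172 hosts -> /24 (254 usable): 192.168.196.0/24
11 hosts -> /28 (14 usable): 192.168.197.0/28
Allocation: 192.168.196.0/24 (172 hosts, 254 usable); 192.168.197.0/28 (11 hosts, 14 usable)


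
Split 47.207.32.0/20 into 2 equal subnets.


New prefix = 20 + 1 = 21
Each subnet has 2048 addresses
  47.207.32.0/21
  47.207.40.0/21
Subnets: 47.207.32.0/21, 47.207.40.0/21


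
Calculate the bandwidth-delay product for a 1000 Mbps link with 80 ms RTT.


BDP = bandwidth * RTT
= 1000 Mbps * 80 ms
= 1000 * 1e6 * 80 / 1000 bits
= 80000000 bits
= 10000000 bytes
= 9765.625 KB
BDP = 80000000 bits (10000000 bytes)


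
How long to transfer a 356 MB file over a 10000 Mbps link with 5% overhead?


Effective throughput = 10000 * (1 - 5/100) = 9500 Mbps
File size in Mb = 356 * 8 = 2848 Mb
Time = 2848 / 9500
Time = 0.2998 seconds


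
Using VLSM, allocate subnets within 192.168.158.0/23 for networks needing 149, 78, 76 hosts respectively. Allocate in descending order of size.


149 hosts -> /24 (254 usable): 192.168.158.0/24
78 hosts -> /25 (126 usable): 192.168.159.0/25
76 hosts -> /25 (126 usable): 192.168.159.128/25
Allocation: 192.168.158.0/24 (149 hosts, 254 usable); 192.168.159.0/25 (78 hosts, 126 usable); 192.168.159.128/25 (76 hosts, 126 usable)


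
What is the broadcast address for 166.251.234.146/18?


Network: 166.251.192.0/18
Host bits = 14
Set all host bits to 1:
Broadcast: 166.251.255.255


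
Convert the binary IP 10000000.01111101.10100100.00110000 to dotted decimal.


10000000 = 128
01111101 = 125
10100100 = 164
00110000 = 48
IP: 128.125.164.48


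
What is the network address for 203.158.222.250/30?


IP:   11001011.10011110.11011110.11111010
Mask: 11111111.11111111.11111111.11111100
AND operation:
Net:  11001011.10011110.11011110.11111000
Network: 203.158.222.248/30


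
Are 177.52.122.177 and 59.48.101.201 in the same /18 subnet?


Mask: 255.255.192.0
177.52.122.177 AND mask = 177.52.64.0
59.48.101.201 AND mask = 59.48.64.0
No, different subnets (177.52.64.0 vs 59.48.64.0)


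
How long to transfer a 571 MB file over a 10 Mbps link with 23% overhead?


Effective throughput = 10 * (1 - 23/100) = 7.7 Mbps
File size in Mb = 571 * 8 = 4568 Mb
Time = 4568 / 7.7
Time = 593.2468 seconds


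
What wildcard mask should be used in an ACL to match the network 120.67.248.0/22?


Subnet mask: 255.255.252.0
Wildcard = 255.255.255.255 - subnet mask
255 - 255 = 0
255 - 255 = 0
255 - 252 = 3
255 - 0 = 255
Wildcard: 0.0.3.255


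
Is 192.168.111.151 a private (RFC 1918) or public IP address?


RFC 1918 private ranges:
  10.0.0.0/8 (10.0.0.0 - 10.255.255.255)
  172.16.0.0/12 (172.16.0.0 - 172.31.255.255)
  192.168.0.0/16 (192.168.0.0 - 192.168.255.255)
Private (in 192.168.0.0/16)


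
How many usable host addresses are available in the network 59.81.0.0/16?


Host bits = 32 - 16 = 16
Total addresses = 2^16 = 65536
Usable = total - 2 (network and broadcast)
Usable hosts: 65534


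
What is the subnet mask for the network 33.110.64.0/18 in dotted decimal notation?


/18 means 18 network bits, 14 host bits
Binary: 11111111111111111100000000000000
Mask: 255.255.192.0


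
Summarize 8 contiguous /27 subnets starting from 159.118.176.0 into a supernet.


Original prefix: /27
Number of subnets: 8 = 2^3
New prefix = 27 - 3 = 24
Supernet: 159.118.176.0/24


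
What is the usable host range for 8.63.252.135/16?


Network: 8.63.0.0
Broadcast: 8.63.255.255
First usable = network + 1
Last usable = broadcast - 1
Range: 8.63.0.1 to 8.63.255.254


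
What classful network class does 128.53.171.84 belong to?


First octet: 128
Binary: 10000000
10xxxxxx -> Class B (128-191)
Class B, default mask 255.255.0.0 (/16)


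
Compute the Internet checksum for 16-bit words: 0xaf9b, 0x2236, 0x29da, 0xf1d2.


Sum all words (with carry folding):
+ 0xaf9b = 0xaf9b
+ 0x2236 = 0xd1d1
+ 0x29da = 0xfbab
+ 0xf1d2 = 0xed7e
One's complement: ~0xed7e
Checksum = 0x1281


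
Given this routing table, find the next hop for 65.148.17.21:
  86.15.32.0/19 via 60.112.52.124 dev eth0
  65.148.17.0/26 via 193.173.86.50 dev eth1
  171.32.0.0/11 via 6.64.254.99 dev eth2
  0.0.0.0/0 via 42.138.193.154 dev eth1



Longest prefix match for 65.148.17.21:
  /19 86.15.32.0: no
  /26 65.148.17.0: MATCH
  /11 171.32.0.0: no
  /0 0.0.0.0: MATCH
Selected: next-hop 193.173.86.50 via eth1 (matched /26)


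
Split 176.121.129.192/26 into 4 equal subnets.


New prefix = 26 + 2 = 28
Each subnet has 16 addresses
  176.121.129.192/28
  176.121.129.208/28
  176.121.129.224/28
  176.121.129.240/28
Subnets: 176.121.129.192/28, 176.121.129.208/28, 176.121.129.224/28, 176.121.129.240/28


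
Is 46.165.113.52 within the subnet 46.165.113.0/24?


Subnet network: 46.165.113.0
Test IP AND mask: 46.165.113.0
Yes, 46.165.113.52 is in 46.165.113.0/24


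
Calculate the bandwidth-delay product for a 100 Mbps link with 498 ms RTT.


BDP = bandwidth * RTT
= 100 Mbps * 498 ms
= 100 * 1e6 * 498 / 1000 bits
= 49800000 bits
= 6225000 bytes
= 6079.1016 KB
BDP = 49800000 bits (6225000 bytes)


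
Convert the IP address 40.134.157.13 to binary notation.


40 = 00101000
134 = 10000110
157 = 10011101
13 = 00001101
Binary: 00101000.10000110.10011101.00001101


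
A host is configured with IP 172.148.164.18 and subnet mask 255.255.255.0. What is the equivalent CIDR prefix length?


Binary: 11111111.11111111.11111111.00000000
Count leading 1s
Prefix: /24


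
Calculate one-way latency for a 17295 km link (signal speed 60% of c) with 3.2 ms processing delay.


Speed = 0.6 * 3e5 km/s = 180000 km/s
Propagation delay = 17295 / 180000 = 0.0961 s = 96.0833 ms
Processing delay = 3.2 ms
Total one-way latency = 99.2833 ms


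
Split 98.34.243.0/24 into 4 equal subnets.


New prefix = 24 + 2 = 26
Each subnet has 64 addresses
  98.34.243.0/26
  98.34.243.64/26
  98.34.243.128/26
  98.34.243.192/26
Subnets: 98.34.243.0/26, 98.34.243.64/26, 98.34.243.128/26, 98.34.243.192/26


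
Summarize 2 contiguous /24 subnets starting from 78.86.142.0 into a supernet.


Original prefix: /24
Number of subnets: 2 = 2^1
New prefix = 24 - 1 = 23
Supernet: 78.86.142.0/23


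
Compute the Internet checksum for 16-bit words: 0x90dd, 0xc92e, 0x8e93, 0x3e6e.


Sum all words (with carry folding):
+ 0x90dd = 0x90dd
+ 0xc92e = 0x5a0c
+ 0x8e93 = 0xe89f
+ 0x3e6e = 0x270e
One's complement: ~0x270e
Checksum = 0xd8f1


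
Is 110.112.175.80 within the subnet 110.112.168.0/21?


Subnet network: 110.112.168.0
Test IP AND mask: 110.112.168.0
Yes, 110.112.175.80 is in 110.112.168.0/21


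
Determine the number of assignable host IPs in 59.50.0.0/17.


Host bits = 32 - 17 = 15
Total addresses = 2^15 = 32768
Usable = total - 2 (network and broadcast)
Usable hosts: 32766


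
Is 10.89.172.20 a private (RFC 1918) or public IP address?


RFC 1918 private ranges:
  10.0.0.0/8 (10.0.0.0 - 10.255.255.255)
  172.16.0.0/12 (172.16.0.0 - 172.31.255.255)
  192.168.0.0/16 (192.168.0.0 - 192.168.255.255)
Private (in 10.0.0.0/8)


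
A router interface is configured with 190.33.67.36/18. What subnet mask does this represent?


/18 means 18 network bits, 14 host bits
Binary: 11111111111111111100000000000000
Mask: 255.255.192.0


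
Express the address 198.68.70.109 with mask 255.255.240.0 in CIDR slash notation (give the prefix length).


Binary: 11111111.11111111.11110000.00000000
Count leading 1s
Prefix: /20


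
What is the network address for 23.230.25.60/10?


IP:   00010111.11100110.00011001.00111100
Mask: 11111111.11000000.00000000.00000000
AND operation:
Net:  00010111.11000000.00000000.00000000
Network: 23.192.0.0/10


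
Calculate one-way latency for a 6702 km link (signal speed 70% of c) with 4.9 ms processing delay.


Speed = 0.7 * 3e5 km/s = 210000 km/s
Propagation delay = 6702 / 210000 = 0.0319 s = 31.9143 ms
Processing delay = 4.9 ms
Total one-way latency = 36.8143 ms


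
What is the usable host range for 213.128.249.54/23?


Network: 213.128.248.0
Broadcast: 213.128.249.255
First usable = network + 1
Last usable = broadcast - 1
Range: 213.128.248.1 to 213.128.249.254


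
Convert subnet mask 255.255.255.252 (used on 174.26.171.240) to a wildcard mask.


Subnet mask: 255.255.255.252
Wildcard = 255.255.255.255 - subnet mask
255 - 255 = 0
255 - 255 = 0
255 - 255 = 0
255 - 252 = 3
Wildcard: 0.0.0.3


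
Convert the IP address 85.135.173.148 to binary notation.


85 = 01010101
135 = 10000111
173 = 10101101
148 = 10010100
Binary: 01010101.10000111.10101101.10010100


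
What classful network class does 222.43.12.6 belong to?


First octet: 222
Binary: 11011110
110xxxxx -> Class C (192-223)
Class C, default mask 255.255.255.0 (/24)


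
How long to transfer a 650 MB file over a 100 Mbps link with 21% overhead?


Effective throughput = 100 * (1 - 21/100) = 79 Mbps
File size in Mb = 650 * 8 = 5200 Mb
Time = 5200 / 79
Time = 65.8228 seconds


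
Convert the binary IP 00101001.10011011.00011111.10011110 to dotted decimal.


00101001 = 41
10011011 = 155
00011111 = 31
10011110 = 158
IP: 41.155.31.158


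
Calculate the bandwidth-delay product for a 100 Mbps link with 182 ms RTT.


BDP = bandwidth * RTT
= 100 Mbps * 182 ms
= 100 * 1e6 * 182 / 1000 bits
= 18200000 bits
= 2275000 bytes
= 2221.6797 KB
BDP = 18200000 bits (2275000 bytes)


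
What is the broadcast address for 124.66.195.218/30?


Network: 124.66.195.216/30
Host bits = 2
Set all host bits to 1:
Broadcast: 124.66.195.219


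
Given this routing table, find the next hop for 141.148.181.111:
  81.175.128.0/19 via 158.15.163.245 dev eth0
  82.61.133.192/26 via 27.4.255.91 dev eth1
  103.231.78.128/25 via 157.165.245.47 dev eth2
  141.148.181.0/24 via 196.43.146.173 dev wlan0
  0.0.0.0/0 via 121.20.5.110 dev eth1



Longest prefix match for 141.148.181.111:
  /19 81.175.128.0: no
  /26 82.61.133.192: no
  /25 103.231.78.128: no
  /24 141.148.181.0: MATCH
  /0 0.0.0.0: MATCH
Selected: next-hop 196.43.146.173 via wlan0 (matched /24)


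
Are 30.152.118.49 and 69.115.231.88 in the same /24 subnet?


Mask: 255.255.255.0
30.152.118.49 AND mask = 30.152.118.0
69.115.231.88 AND mask = 69.115.231.0
No, different subnets (30.152.118.0 vs 69.115.231.0)


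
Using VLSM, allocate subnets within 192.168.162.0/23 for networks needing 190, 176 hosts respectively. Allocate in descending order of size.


190 hosts -> /24 (254 usable): 192.168.162.0/24
176 hosts -> /24 (254 usable): 192.168.163.0/24
Allocation: 192.168.162.0/24 (190 hosts, 254 usable); 192.168.163.0/24 (176 hosts, 254 usable)


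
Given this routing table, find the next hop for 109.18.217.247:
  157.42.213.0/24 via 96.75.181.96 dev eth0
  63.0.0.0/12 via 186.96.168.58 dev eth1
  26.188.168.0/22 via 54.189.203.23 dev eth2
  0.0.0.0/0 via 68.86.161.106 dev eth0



Longest prefix match for 109.18.217.247:
  /24 157.42.213.0: no
  /12 63.0.0.0: no
  /22 26.188.168.0: no
  /0 0.0.0.0: MATCH
Selected: next-hop 68.86.161.106 via eth0 (matched /0)


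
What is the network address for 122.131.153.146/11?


IP:   01111010.10000011.10011001.10010010
Mask: 11111111.11100000.00000000.00000000
AND operation:
Net:  01111010.10000000.00000000.00000000
Network: 122.128.0.0/11


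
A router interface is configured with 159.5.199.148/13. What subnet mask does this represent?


/13 means 13 network bits, 19 host bits
Binary: 11111111111110000000000000000000
Mask: 255.248.0.0


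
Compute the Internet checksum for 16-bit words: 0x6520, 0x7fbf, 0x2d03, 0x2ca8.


Sum all words (with carry folding):
+ 0x6520 = 0x6520
+ 0x7fbf = 0xe4df
+ 0x2d03 = 0x11e3
+ 0x2ca8 = 0x3e8b
One's complement: ~0x3e8b
Checksum = 0xc174


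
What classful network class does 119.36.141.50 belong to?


First octet: 119
Binary: 01110111
0xxxxxxx -> Class A (1-126)
Class A, default mask 255.0.0.0 (/8)


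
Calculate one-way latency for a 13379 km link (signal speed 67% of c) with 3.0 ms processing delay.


Speed = 0.67 * 3e5 km/s = 201000 km/s
Propagation delay = 13379 / 201000 = 0.0666 s = 66.5622 ms
Processing delay = 3.0 ms
Total one-way latency = 69.5622 ms


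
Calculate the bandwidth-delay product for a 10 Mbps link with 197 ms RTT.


BDP = bandwidth * RTT
= 10 Mbps * 197 ms
= 10 * 1e6 * 197 / 1000 bits
= 1970000 bits
= 246250 bytes
= 240.4785 KB
BDP = 1970000 bits (246250 bytes)


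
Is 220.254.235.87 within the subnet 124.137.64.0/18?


Subnet network: 124.137.64.0
Test IP AND mask: 220.254.192.0
No, 220.254.235.87 is not in 124.137.64.0/18


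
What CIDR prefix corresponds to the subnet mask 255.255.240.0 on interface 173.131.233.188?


Binary: 11111111.11111111.11110000.00000000
Count leading 1s
Prefix: /20


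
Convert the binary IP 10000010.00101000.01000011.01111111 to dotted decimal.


10000010 = 130
00101000 = 40
01000011 = 67
01111111 = 127
IP: 130.40.67.127


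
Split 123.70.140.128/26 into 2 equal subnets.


New prefix = 26 + 1 = 27
Each subnet has 32 addresses
  123.70.140.128/27
  123.70.140.160/27
Subnets: 123.70.140.128/27, 123.70.140.160/27


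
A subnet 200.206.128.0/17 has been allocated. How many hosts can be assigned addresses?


Host bits = 32 - 17 = 15
Total addresses = 2^15 = 32768
Usable = total - 2 (network and broadcast)
Usable hosts: 32766


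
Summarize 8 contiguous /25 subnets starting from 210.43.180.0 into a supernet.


Original prefix: /25
Number of subnets: 8 = 2^3
New prefix = 25 - 3 = 22
Supernet: 210.43.180.0/22


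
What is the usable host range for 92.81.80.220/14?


Network: 92.80.0.0
Broadcast: 92.83.255.255
First usable = network + 1
Last usable = broadcast - 1
Range: 92.80.0.1 to 92.83.255.254


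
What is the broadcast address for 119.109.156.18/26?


Network: 119.109.156.0/26
Host bits = 6
Set all host bits to 1:
Broadcast: 119.109.156.63


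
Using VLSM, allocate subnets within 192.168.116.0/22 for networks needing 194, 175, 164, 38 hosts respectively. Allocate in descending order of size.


194 hosts -> /24 (254 usable): 192.168.116.0/24
175 hosts -> /24 (254 usable): 192.168.117.0/24
164 hosts -> /24 (254 usable): 192.168.118.0/24
38 hosts -> /26 (62 usable): 192.168.119.0/26
Allocation: 192.168.116.0/24 (194 hosts, 254 usable); 192.168.117.0/24 (175 hosts, 254 usable); 192.168.118.0/24 (164 hosts, 254 usable); 192.168.119.0/26 (38 hosts, 62 usable)


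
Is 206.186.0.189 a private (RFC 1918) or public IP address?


RFC 1918 private ranges:
  10.0.0.0/8 (10.0.0.0 - 10.255.255.255)
  172.16.0.0/12 (172.16.0.0 - 172.31.255.255)
  192.168.0.0/16 (192.168.0.0 - 192.168.255.255)
Public (not in any RFC 1918 range)


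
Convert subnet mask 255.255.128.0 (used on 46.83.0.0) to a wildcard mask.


Subnet mask: 255.255.128.0
Wildcard = 255.255.255.255 - subnet mask
255 - 255 = 0
255 - 255 = 0
255 - 128 = 127
255 - 0 = 255
Wildcard: 0.0.127.255


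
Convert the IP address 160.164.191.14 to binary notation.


160 = 10100000
164 = 10100100
191 = 10111111
14 = 00001110
Binary: 10100000.10100100.10111111.00001110


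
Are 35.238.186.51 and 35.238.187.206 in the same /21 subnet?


Mask: 255.255.248.0
35.238.186.51 AND mask = 35.238.184.0
35.238.187.206 AND mask = 35.238.184.0
Yes, same subnet (35.238.184.0)


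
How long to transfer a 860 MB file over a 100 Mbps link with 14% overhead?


Effective throughput = 100 * (1 - 14/100) = 86 Mbps
File size in Mb = 860 * 8 = 6880 Mb
Time = 6880 / 86
Time = 80 seconds


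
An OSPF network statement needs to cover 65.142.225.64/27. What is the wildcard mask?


Subnet mask: 255.255.255.224
Wildcard = 255.255.255.255 - subnet mask
255 - 255 = 0
255 - 255 = 0
255 - 255 = 0
255 - 224 = 31
Wildcard: 0.0.0.31


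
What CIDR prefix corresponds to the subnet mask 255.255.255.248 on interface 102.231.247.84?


Binary: 11111111.11111111.11111111.11111000
Count leading 1s
Prefix: /29


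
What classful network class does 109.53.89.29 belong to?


First octet: 109
Binary: 01101101
0xxxxxxx -> Class A (1-126)
Class A, default mask 255.0.0.0 (/8)


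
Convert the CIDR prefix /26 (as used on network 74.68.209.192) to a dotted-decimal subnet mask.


/26 means 26 network bits, 6 host bits
Binary: 11111111111111111111111111000000
Mask: 255.255.255.192


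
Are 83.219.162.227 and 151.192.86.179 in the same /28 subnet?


Mask: 255.255.255.240
83.219.162.227 AND mask = 83.219.162.224
151.192.86.179 AND mask = 151.192.86.176
No, different subnets (83.219.162.224 vs 151.192.86.176)


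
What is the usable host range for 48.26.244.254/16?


Network: 48.26.0.0
Broadcast: 48.26.255.255
First usable = network + 1
Last usable = broadcast - 1
Range: 48.26.0.1 to 48.26.255.254


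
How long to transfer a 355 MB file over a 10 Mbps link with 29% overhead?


Effective throughput = 10 * (1 - 29/100) = 7.1 Mbps
File size in Mb = 355 * 8 = 2840 Mb
Time = 2840 / 7.1
Time = 400 seconds


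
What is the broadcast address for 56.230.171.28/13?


Network: 56.224.0.0/13
Host bits = 19
Set all host bits to 1:
Broadcast: 56.231.255.255


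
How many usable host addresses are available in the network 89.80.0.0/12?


Host bits = 32 - 12 = 20
Total addresses = 2^20 = 1048576
Usable = total - 2 (network and broadcast)
Usable hosts: 1048574


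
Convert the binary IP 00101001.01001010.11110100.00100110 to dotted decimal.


00101001 = 41
01001010 = 74
11110100 = 244
00100110 = 38
IP: 41.74.244.38


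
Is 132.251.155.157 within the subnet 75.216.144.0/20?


Subnet network: 75.216.144.0
Test IP AND mask: 132.251.144.0
No, 132.251.155.157 is not in 75.216.144.0/20


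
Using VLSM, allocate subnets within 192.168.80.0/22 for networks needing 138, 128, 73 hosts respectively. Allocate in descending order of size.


138 hosts -> /24 (254 usable): 192.168.80.0/24
128 hosts -> /24 (254 usable): 192.168.81.0/24
73 hosts -> /25 (126 usable): 192.168.82.0/25
Allocation: 192.168.80.0/24 (138 hosts, 254 usable); 192.168.81.0/24 (128 hosts, 254 usable); 192.168.82.0/25 (73 hosts, 126 usable)


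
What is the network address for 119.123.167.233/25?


IP:   01110111.01111011.10100111.11101001
Mask: 11111111.11111111.11111111.10000000
AND operation:
Net:  01110111.01111011.10100111.10000000
Network: 119.123.167.128/25


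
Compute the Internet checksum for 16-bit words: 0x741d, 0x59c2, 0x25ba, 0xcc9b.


Sum all words (with carry folding):
+ 0x741d = 0x741d
+ 0x59c2 = 0xcddf
+ 0x25ba = 0xf399
+ 0xcc9b = 0xc035
One's complement: ~0xc035
Checksum = 0x3fca


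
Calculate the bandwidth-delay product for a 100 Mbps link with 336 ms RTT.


BDP = bandwidth * RTT
= 100 Mbps * 336 ms
= 100 * 1e6 * 336 / 1000 bits
= 33600000 bits
= 4200000 bytes
= 4101.5625 KB
BDP = 33600000 bits (4200000 bytes)


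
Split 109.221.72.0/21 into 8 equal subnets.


New prefix = 21 + 3 = 24
Each subnet has 256 addresses
  109.221.72.0/24
  109.221.73.0/24
  109.221.74.0/24
  109.221.75.0/24
  109.221.76.0/24
  109.221.77.0/24
  109.221.78.0/24
  109.221.79.0/24
Subnets: 109.221.72.0/24, 109.221.73.0/24, 109.221.74.0/24, 109.221.75.0/24, 109.221.76.0/24, 109.221.77.0/24, 109.221.78.0/24, 109.221.79.0/24


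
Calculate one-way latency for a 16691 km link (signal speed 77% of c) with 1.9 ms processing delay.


Speed = 0.77 * 3e5 km/s = 231000 km/s
Propagation delay = 16691 / 231000 = 0.0723 s = 72.2554 ms
Processing delay = 1.9 ms
Total one-way latency = 74.1554 ms


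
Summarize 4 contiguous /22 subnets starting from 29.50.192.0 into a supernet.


Original prefix: /22
Number of subnets: 4 = 2^2
New prefix = 22 - 2 = 20
Supernet: 29.50.192.0/20


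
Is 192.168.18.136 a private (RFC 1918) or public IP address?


RFC 1918 private ranges:
  10.0.0.0/8 (10.0.0.0 - 10.255.255.255)
  172.16.0.0/12 (172.16.0.0 - 172.31.255.255)
  192.168.0.0/16 (192.168.0.0 - 192.168.255.255)
Private (in 192.168.0.0/16)


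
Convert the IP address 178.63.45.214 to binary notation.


178 = 10110010
63 = 00111111
45 = 00101101
214 = 11010110
Binary: 10110010.00111111.00101101.11010110


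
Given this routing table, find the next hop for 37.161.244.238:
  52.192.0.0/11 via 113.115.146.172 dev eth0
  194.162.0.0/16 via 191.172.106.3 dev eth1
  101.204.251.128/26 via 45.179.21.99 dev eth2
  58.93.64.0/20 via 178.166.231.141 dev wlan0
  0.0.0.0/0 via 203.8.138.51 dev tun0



Longest prefix match for 37.161.244.238:
  /11 52.192.0.0: no
  /16 194.162.0.0: no
  /26 101.204.251.128: no
  /20 58.93.64.0: no
  /0 0.0.0.0: MATCH
Selected: next-hop 203.8.138.51 via tun0 (matched /0)


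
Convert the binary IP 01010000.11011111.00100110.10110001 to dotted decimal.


01010000 = 80
11011111 = 223
00100110 = 38
10110001 = 177
IP: 80.223.38.177


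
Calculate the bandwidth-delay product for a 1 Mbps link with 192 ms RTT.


BDP = bandwidth * RTT
= 1 Mbps * 192 ms
= 1 * 1e6 * 192 / 1000 bits
= 192000 bits
= 24000 bytes
= 23.4375 KB
BDP = 192000 bits (24000 bytes)


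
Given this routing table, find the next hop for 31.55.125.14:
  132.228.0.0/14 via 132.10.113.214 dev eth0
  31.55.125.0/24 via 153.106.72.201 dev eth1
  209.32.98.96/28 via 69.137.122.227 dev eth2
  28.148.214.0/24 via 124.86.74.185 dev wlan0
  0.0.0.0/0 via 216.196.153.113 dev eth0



Longest prefix match for 31.55.125.14:
  /14 132.228.0.0: no
  /24 31.55.125.0: MATCH
  /28 209.32.98.96: no
  /24 28.148.214.0: no
  /0 0.0.0.0: MATCH
Selected: next-hop 153.106.72.201 via eth1 (matched /24)


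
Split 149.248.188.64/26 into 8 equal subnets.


New prefix = 26 + 3 = 29
Each subnet has 8 addresses
  149.248.188.64/29
  149.248.188.72/29
  149.248.188.80/29
  149.248.188.88/29
  149.248.188.96/29
  149.248.188.104/29
  149.248.188.112/29
  149.248.188.120/29
Subnets: 149.248.188.64/29, 149.248.188.72/29, 149.248.188.80/29, 149.248.188.88/29, 149.248.188.96/29, 149.248.188.104/29, 149.248.188.112/29, 149.248.188.120/29


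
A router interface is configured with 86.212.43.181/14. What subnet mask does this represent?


/14 means 14 network bits, 18 host bits
Binary: 11111111111111000000000000000000
Mask: 255.252.0.0


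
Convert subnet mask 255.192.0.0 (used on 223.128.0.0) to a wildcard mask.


Subnet mask: 255.192.0.0
Wildcard = 255.255.255.255 - subnet mask
255 - 255 = 0
255 - 192 = 63
255 - 0 = 255
255 - 0 = 255
Wildcard: 0.63.255.255


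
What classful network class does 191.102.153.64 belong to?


First octet: 191
Binary: 10111111
10xxxxxx -> Class B (128-191)
Class B, default mask 255.255.0.0 (/16)


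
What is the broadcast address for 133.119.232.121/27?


Network: 133.119.232.96/27
Host bits = 5
Set all host bits to 1:
Broadcast: 133.119.232.127


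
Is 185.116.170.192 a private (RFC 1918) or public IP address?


RFC 1918 private ranges:
  10.0.0.0/8 (10.0.0.0 - 10.255.255.255)
  172.16.0.0/12 (172.16.0.0 - 172.31.255.255)
  192.168.0.0/16 (192.168.0.0 - 192.168.255.255)
Public (not in any RFC 1918 range)


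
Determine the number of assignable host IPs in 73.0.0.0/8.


Host bits = 32 - 8 = 24
Total addresses = 2^24 = 16777216
Usable = total - 2 (network and broadcast)
Usable hosts: 16777214


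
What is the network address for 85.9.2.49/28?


IP:   01010101.00001001.00000010.00110001
Mask: 11111111.11111111.11111111.11110000
AND operation:
Net:  01010101.00001001.00000010.00110000
Network: 85.9.2.48/28


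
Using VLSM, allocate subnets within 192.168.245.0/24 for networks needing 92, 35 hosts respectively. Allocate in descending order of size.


92 hosts -> /25 (126 usable): 192.168.245.0/25
35 hosts -> /26 (62 usable): 192.168.245.128/26
Allocation: 192.168.245.0/25 (92 hosts, 126 usable); 192.168.245.128/26 (35 hosts, 62 usable)


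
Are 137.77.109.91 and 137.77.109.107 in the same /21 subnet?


Mask: 255.255.248.0
137.77.109.91 AND mask = 137.77.104.0
137.77.109.107 AND mask = 137.77.104.0
Yes, same subnet (137.77.104.0)


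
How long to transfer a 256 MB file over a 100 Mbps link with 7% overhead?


Effective throughput = 100 * (1 - 7/100) = 93 Mbps
File size in Mb = 256 * 8 = 2048 Mb
Time = 2048 / 93
Time = 22.0215 seconds


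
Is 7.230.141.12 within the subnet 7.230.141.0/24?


Subnet network: 7.230.141.0
Test IP AND mask: 7.230.141.0
Yes, 7.230.141.12 is in 7.230.141.0/24


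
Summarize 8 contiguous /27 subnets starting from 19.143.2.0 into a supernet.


Original prefix: /27
Number of subnets: 8 = 2^3
New prefix = 27 - 3 = 24
Supernet: 19.143.2.0/24


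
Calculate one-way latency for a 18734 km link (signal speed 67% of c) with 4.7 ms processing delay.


Speed = 0.67 * 3e5 km/s = 201000 km/s
Propagation delay = 18734 / 201000 = 0.0932 s = 93.204 ms
Processing delay = 4.7 ms
Total one-way latency = 97.904 ms


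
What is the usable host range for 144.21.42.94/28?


Network: 144.21.42.80
Broadcast: 144.21.42.95
First usable = network + 1
Last usable = broadcast - 1
Range: 144.21.42.81 to 144.21.42.94


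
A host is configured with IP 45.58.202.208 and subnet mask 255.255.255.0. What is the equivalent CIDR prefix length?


Binary: 11111111.11111111.11111111.00000000
Count leading 1s
Prefix: /24


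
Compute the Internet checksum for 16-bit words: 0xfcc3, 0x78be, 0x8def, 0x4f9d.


Sum all words (with carry folding):
+ 0xfcc3 = 0xfcc3
+ 0x78be = 0x7582
+ 0x8def = 0x0372
+ 0x4f9d = 0x530f
One's complement: ~0x530f
Checksum = 0xacf0


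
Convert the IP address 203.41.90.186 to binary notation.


203 = 11001011
41 = 00101001
90 = 01011010
186 = 10111010
Binary: 11001011.00101001.01011010.10111010


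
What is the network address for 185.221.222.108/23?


IP:   10111001.11011101.11011110.01101100
Mask: 11111111.11111111.11111110.00000000
AND operation:
Net:  10111001.11011101.11011110.00000000
Network: 185.221.222.0/23


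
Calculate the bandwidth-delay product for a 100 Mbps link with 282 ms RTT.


BDP = bandwidth * RTT
= 100 Mbps * 282 ms
= 100 * 1e6 * 282 / 1000 bits
= 28200000 bits
= 3525000 bytes
= 3442.3828 KB
BDP = 28200000 bits (3525000 bytes)


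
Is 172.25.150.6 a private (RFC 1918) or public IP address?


RFC 1918 private ranges:
  10.0.0.0/8 (10.0.0.0 - 10.255.255.255)
  172.16.0.0/12 (172.16.0.0 - 172.31.255.255)
  192.168.0.0/16 (192.168.0.0 - 192.168.255.255)
Private (in 172.16.0.0/12)


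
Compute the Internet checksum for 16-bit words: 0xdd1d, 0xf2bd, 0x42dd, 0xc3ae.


Sum all words (with carry folding):
+ 0xdd1d = 0xdd1d
+ 0xf2bd = 0xcfdb
+ 0x42dd = 0x12b9
+ 0xc3ae = 0xd667
One's complement: ~0xd667
Checksum = 0x2998


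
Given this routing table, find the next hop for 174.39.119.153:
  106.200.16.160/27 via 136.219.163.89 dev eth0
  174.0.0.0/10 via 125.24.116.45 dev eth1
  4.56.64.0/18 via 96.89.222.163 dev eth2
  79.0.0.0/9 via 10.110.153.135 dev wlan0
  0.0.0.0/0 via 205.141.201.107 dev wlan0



Longest prefix match for 174.39.119.153:
  /27 106.200.16.160: no
  /10 174.0.0.0: MATCH
  /18 4.56.64.0: no
  /9 79.0.0.0: no
  /0 0.0.0.0: MATCH
Selected: next-hop 125.24.116.45 via eth1 (matched /10)
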